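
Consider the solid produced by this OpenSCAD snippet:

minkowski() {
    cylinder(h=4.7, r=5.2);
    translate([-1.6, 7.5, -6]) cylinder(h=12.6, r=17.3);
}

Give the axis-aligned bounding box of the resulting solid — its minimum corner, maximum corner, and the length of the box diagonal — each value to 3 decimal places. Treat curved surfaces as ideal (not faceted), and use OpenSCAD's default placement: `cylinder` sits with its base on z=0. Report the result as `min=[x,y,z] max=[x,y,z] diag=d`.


min=[-24.100,-15.000,-6.000] max=[20.900,30.000,11.300] diag=65.949

A = translate([-1.6, 7.5, -6]) cylinder(h=12.6, r=17.3) → bbox [-18.9,-9.8,-6] .. [15.7,24.8,6.6]
B = cylinder(h=4.7, r=5.2) → bbox [-5.2,-5.2,0] .. [5.2,5.2,4.7]
lo = A.lo+B.lo = [-18.9-5.2, -9.8-5.2, -6+0] = [-24.100,-15.000,-6.000]
hi = A.hi+B.hi = [15.7+5.2, 24.8+5.2, 6.6+4.7] = [20.900,30.000,11.300]
diag = √(45²+45²+17.3²) = √4349.29 = 65.949


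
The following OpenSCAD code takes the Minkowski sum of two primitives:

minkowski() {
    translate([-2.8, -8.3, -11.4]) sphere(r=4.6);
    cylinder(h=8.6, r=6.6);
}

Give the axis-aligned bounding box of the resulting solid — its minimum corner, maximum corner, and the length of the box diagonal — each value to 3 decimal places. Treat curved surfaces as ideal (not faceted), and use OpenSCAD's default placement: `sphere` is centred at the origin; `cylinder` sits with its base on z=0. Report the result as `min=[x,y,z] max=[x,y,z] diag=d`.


min=[-14.000,-19.500,-16.000] max=[8.400,2.900,1.800] diag=36.337

A = translate([-2.8, -8.3, -11.4]) sphere(r=4.6) → bbox [-7.4,-12.9,-16] .. [1.8,-3.7,-6.8]
B = cylinder(h=8.6, r=6.6) → bbox [-6.6,-6.6,0] .. [6.6,6.6,8.6]
lo = A.lo+B.lo = [-7.4-6.6, -12.9-6.6, -16+0] = [-14.000,-19.500,-16.000]
hi = A.hi+B.hi = [1.8+6.6, -3.7+6.6, -6.8+8.6] = [8.400,2.900,1.800]
diag = √(22.4²+22.4²+17.8²) = √1320.36 = 36.337


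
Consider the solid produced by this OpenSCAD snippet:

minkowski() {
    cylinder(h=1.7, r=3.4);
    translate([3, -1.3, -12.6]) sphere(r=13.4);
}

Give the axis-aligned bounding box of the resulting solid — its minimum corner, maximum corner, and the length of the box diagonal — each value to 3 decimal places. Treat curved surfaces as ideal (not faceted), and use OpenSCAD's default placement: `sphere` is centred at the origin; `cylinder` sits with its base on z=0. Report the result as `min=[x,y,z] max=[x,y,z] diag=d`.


A = translate([3, -1.3, -12.6]) sphere(r=13.4) → bbox [-10.4,-14.7,-26] .. [16.4,12.1,0.8]
B = cylinder(h=1.7, r=3.4) → bbox [-3.4,-3.4,0] .. [3.4,3.4,1.7]
lo = A.lo+B.lo = [-10.4-3.4, -14.7-3.4, -26+0] = [-13.800,-18.100,-26.000]
hi = A.hi+B.hi = [16.4+3.4, 12.1+3.4, 0.8+1.7] = [19.800,15.500,2.500]
diag = √(33.6²+33.6²+28.5²) = √3070.17 = 55.409

min=[-13.800,-18.100,-26.000] max=[19.800,15.500,2.500] diag=55.409


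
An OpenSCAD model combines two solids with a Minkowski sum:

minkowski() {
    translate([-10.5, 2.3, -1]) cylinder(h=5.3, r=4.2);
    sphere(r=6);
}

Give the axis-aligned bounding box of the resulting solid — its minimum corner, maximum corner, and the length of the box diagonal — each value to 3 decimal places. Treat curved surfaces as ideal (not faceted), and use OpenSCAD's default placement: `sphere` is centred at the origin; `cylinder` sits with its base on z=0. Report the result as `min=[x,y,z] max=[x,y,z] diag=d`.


min=[-20.700,-7.900,-7.000] max=[-0.300,12.500,10.300] diag=33.639

A = translate([-10.5, 2.3, -1]) cylinder(h=5.3, r=4.2) → bbox [-14.7,-1.9,-1] .. [-6.3,6.5,4.3]
B = sphere(r=6) → bbox [-6,-6,-6] .. [6,6,6]
lo = A.lo+B.lo = [-14.7-6, -1.9-6, -1-6] = [-20.700,-7.900,-7.000]
hi = A.hi+B.hi = [-6.3+6, 6.5+6, 4.3+6] = [-0.300,12.500,10.300]
diag = √(20.4²+20.4²+17.3²) = √1131.61 = 33.639


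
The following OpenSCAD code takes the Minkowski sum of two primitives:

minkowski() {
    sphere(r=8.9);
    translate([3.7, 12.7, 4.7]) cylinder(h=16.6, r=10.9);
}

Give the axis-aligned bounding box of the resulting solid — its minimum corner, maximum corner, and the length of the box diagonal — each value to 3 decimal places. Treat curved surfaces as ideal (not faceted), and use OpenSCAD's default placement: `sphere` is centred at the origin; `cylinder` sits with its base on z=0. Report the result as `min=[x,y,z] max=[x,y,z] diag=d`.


min=[-16.100,-7.100,-4.200] max=[23.500,32.500,30.200] diag=65.724

A = translate([3.7, 12.7, 4.7]) cylinder(h=16.6, r=10.9) → bbox [-7.2,1.8,4.7] .. [14.6,23.6,21.3]
B = sphere(r=8.9) → bbox [-8.9,-8.9,-8.9] .. [8.9,8.9,8.9]
lo = A.lo+B.lo = [-7.2-8.9, 1.8-8.9, 4.7-8.9] = [-16.100,-7.100,-4.200]
hi = A.hi+B.hi = [14.6+8.9, 23.6+8.9, 21.3+8.9] = [23.500,32.500,30.200]
diag = √(39.6²+39.6²+34.4²) = √4319.68 = 65.724


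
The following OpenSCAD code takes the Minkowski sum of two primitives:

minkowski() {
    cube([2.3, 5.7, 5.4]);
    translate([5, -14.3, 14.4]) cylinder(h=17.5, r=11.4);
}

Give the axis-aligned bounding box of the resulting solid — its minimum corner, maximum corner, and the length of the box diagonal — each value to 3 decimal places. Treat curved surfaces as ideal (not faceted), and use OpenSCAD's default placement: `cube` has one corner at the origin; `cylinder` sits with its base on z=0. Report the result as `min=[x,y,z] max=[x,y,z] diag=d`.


min=[-6.400,-25.700,14.400] max=[18.700,2.800,37.300] diag=44.347

A = translate([5, -14.3, 14.4]) cylinder(h=17.5, r=11.4) → bbox [-6.4,-25.7,14.4] .. [16.4,-2.9,31.9]
B = cube([2.3, 5.7, 5.4]) → bbox [0,0,0] .. [2.3,5.7,5.4]
lo = A.lo+B.lo = [-6.4+0, -25.7+0, 14.4+0] = [-6.400,-25.700,14.400]
hi = A.hi+B.hi = [16.4+2.3, -2.9+5.7, 31.9+5.4] = [18.700,2.800,37.300]
diag = √(25.1²+28.5²+22.9²) = √1966.67 = 44.347


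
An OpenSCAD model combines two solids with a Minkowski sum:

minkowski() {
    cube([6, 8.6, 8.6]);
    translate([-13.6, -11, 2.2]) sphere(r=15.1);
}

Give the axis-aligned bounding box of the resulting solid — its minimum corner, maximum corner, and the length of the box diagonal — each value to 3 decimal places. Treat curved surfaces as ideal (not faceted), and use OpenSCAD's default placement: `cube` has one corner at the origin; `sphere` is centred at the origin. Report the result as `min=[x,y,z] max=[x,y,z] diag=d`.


A = translate([-13.6, -11, 2.2]) sphere(r=15.1) → bbox [-28.7,-26.1,-12.9] .. [1.5,4.1,17.3]
B = cube([6, 8.6, 8.6]) → bbox [0,0,0] .. [6,8.6,8.6]
lo = A.lo+B.lo = [-28.7+0, -26.1+0, -12.9+0] = [-28.700,-26.100,-12.900]
hi = A.hi+B.hi = [1.5+6, 4.1+8.6, 17.3+8.6] = [7.500,12.700,25.900]
diag = √(36.2²+38.8²+38.8²) = √4321.32 = 65.737

min=[-28.700,-26.100,-12.900] max=[7.500,12.700,25.900] diag=65.737


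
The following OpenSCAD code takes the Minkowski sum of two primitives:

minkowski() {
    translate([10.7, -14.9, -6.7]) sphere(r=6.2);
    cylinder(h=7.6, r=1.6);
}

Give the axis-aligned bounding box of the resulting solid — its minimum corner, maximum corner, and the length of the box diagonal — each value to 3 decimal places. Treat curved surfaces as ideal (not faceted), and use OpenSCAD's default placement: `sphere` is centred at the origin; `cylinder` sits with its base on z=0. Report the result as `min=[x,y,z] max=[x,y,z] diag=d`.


A = translate([10.7, -14.9, -6.7]) sphere(r=6.2) → bbox [4.5,-21.1,-12.9] .. [16.9,-8.7,-0.5]
B = cylinder(h=7.6, r=1.6) → bbox [-1.6,-1.6,0] .. [1.6,1.6,7.6]
lo = A.lo+B.lo = [4.5-1.6, -21.1-1.6, -12.9+0] = [2.900,-22.700,-12.900]
hi = A.hi+B.hi = [16.9+1.6, -8.7+1.6, -0.5+7.6] = [18.500,-7.100,7.100]
diag = √(15.6²+15.6²+20²) = √886.72 = 29.778

min=[2.900,-22.700,-12.900] max=[18.500,-7.100,7.100] diag=29.778


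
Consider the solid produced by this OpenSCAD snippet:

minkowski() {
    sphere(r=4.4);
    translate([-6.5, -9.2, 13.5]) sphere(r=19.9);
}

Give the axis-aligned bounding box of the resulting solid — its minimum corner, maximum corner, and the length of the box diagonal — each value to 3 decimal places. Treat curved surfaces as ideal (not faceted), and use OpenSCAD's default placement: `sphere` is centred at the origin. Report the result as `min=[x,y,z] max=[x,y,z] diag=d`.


min=[-30.800,-33.500,-10.800] max=[17.800,15.100,37.800] diag=84.178

A = translate([-6.5, -9.2, 13.5]) sphere(r=19.9) → bbox [-26.4,-29.1,-6.4] .. [13.4,10.7,33.4]
B = sphere(r=4.4) → bbox [-4.4,-4.4,-4.4] .. [4.4,4.4,4.4]
lo = A.lo+B.lo = [-26.4-4.4, -29.1-4.4, -6.4-4.4] = [-30.800,-33.500,-10.800]
hi = A.hi+B.hi = [13.4+4.4, 10.7+4.4, 33.4+4.4] = [17.800,15.100,37.800]
diag = √(48.6²+48.6²+48.6²) = √7085.88 = 84.178


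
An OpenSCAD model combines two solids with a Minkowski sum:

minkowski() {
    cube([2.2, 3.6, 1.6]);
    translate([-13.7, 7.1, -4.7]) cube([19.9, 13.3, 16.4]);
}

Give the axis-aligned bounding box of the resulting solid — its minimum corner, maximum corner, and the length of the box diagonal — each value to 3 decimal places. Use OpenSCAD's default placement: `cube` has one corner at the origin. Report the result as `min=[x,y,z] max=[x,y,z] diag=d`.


min=[-13.700,7.100,-4.700] max=[8.400,24.000,13.300] diag=33.136

A = translate([-13.7, 7.1, -4.7]) cube([19.9, 13.3, 16.4]) → bbox [-13.7,7.1,-4.7] .. [6.2,20.4,11.7]
B = cube([2.2, 3.6, 1.6]) → bbox [0,0,0] .. [2.2,3.6,1.6]
lo = A.lo+B.lo = [-13.7+0, 7.1+0, -4.7+0] = [-13.700,7.100,-4.700]
hi = A.hi+B.hi = [6.2+2.2, 20.4+3.6, 11.7+1.6] = [8.400,24.000,13.300]
diag = √(22.1²+16.9²+18²) = √1098.02 = 33.136


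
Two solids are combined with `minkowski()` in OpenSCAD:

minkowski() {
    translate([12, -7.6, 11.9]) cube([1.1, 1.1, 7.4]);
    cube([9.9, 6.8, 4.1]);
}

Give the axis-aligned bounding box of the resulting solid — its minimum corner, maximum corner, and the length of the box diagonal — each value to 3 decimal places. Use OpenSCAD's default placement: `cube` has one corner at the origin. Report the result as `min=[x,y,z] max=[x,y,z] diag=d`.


A = translate([12, -7.6, 11.9]) cube([1.1, 1.1, 7.4]) → bbox [12,-7.6,11.9] .. [13.1,-6.5,19.3]
B = cube([9.9, 6.8, 4.1]) → bbox [0,0,0] .. [9.9,6.8,4.1]
lo = A.lo+B.lo = [12+0, -7.6+0, 11.9+0] = [12.000,-7.600,11.900]
hi = A.hi+B.hi = [13.1+9.9, -6.5+6.8, 19.3+4.1] = [23.000,0.300,23.400]
diag = √(11²+7.9²+11.5²) = √315.66 = 17.767

min=[12.000,-7.600,11.900] max=[23.000,0.300,23.400] diag=17.767


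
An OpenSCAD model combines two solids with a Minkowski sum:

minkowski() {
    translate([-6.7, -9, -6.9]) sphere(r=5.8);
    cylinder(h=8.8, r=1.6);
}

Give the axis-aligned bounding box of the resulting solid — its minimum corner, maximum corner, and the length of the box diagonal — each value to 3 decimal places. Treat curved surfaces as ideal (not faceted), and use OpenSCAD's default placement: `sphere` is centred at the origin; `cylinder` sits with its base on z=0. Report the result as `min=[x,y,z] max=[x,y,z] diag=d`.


A = translate([-6.7, -9, -6.9]) sphere(r=5.8) → bbox [-12.5,-14.8,-12.7] .. [-0.9,-3.2,-1.1]
B = cylinder(h=8.8, r=1.6) → bbox [-1.6,-1.6,0] .. [1.6,1.6,8.8]
lo = A.lo+B.lo = [-12.5-1.6, -14.8-1.6, -12.7+0] = [-14.100,-16.400,-12.700]
hi = A.hi+B.hi = [-0.9+1.6, -3.2+1.6, -1.1+8.8] = [0.700,-1.600,7.700]
diag = √(14.8²+14.8²+20.4²) = √854.24 = 29.227

min=[-14.100,-16.400,-12.700] max=[0.700,-1.600,7.700] diag=29.227


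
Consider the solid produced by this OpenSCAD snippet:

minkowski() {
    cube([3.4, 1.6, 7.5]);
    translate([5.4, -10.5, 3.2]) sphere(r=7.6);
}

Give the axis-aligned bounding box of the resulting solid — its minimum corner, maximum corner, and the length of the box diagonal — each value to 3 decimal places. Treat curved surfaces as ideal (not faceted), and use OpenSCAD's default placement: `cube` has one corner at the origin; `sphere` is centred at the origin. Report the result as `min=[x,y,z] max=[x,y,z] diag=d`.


min=[-2.200,-18.100,-4.400] max=[16.400,-1.300,18.300] diag=33.816

A = translate([5.4, -10.5, 3.2]) sphere(r=7.6) → bbox [-2.2,-18.1,-4.4] .. [13,-2.9,10.8]
B = cube([3.4, 1.6, 7.5]) → bbox [0,0,0] .. [3.4,1.6,7.5]
lo = A.lo+B.lo = [-2.2+0, -18.1+0, -4.4+0] = [-2.200,-18.100,-4.400]
hi = A.hi+B.hi = [13+3.4, -2.9+1.6, 10.8+7.5] = [16.400,-1.300,18.300]
diag = √(18.6²+16.8²+22.7²) = √1143.49 = 33.816


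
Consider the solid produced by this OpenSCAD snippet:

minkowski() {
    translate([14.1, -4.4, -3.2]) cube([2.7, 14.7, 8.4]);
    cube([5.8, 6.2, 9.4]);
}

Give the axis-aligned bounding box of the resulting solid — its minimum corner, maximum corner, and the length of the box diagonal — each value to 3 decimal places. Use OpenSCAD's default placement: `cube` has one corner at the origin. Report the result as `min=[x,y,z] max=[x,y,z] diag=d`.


min=[14.100,-4.400,-3.200] max=[22.600,16.500,14.600] diag=28.738

A = translate([14.1, -4.4, -3.2]) cube([2.7, 14.7, 8.4]) → bbox [14.1,-4.4,-3.2] .. [16.8,10.3,5.2]
B = cube([5.8, 6.2, 9.4]) → bbox [0,0,0] .. [5.8,6.2,9.4]
lo = A.lo+B.lo = [14.1+0, -4.4+0, -3.2+0] = [14.100,-4.400,-3.200]
hi = A.hi+B.hi = [16.8+5.8, 10.3+6.2, 5.2+9.4] = [22.600,16.500,14.600]
diag = √(8.5²+20.9²+17.8²) = √825.9 = 28.738


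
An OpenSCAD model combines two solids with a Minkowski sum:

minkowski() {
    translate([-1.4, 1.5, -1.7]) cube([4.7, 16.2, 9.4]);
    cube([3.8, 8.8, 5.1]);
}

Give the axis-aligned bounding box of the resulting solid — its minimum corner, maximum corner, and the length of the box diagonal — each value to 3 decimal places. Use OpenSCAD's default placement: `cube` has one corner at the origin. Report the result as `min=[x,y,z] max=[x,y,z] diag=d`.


A = translate([-1.4, 1.5, -1.7]) cube([4.7, 16.2, 9.4]) → bbox [-1.4,1.5,-1.7] .. [3.3,17.7,7.7]
B = cube([3.8, 8.8, 5.1]) → bbox [0,0,0] .. [3.8,8.8,5.1]
lo = A.lo+B.lo = [-1.4+0, 1.5+0, -1.7+0] = [-1.400,1.500,-1.700]
hi = A.hi+B.hi = [3.3+3.8, 17.7+8.8, 7.7+5.1] = [7.100,26.500,12.800]
diag = √(8.5²+25²+14.5²) = √907.5 = 30.125

min=[-1.400,1.500,-1.700] max=[7.100,26.500,12.800] diag=30.125


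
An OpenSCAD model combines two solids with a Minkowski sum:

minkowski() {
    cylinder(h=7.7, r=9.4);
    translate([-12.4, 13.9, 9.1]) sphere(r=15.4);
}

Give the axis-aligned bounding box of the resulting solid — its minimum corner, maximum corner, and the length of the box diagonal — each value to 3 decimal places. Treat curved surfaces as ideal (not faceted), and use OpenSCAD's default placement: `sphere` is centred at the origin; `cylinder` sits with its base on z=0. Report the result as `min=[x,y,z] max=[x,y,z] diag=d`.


min=[-37.200,-10.900,-6.300] max=[12.400,38.700,32.200] diag=80.016

A = translate([-12.4, 13.9, 9.1]) sphere(r=15.4) → bbox [-27.8,-1.5,-6.3] .. [3,29.3,24.5]
B = cylinder(h=7.7, r=9.4) → bbox [-9.4,-9.4,0] .. [9.4,9.4,7.7]
lo = A.lo+B.lo = [-27.8-9.4, -1.5-9.4, -6.3+0] = [-37.200,-10.900,-6.300]
hi = A.hi+B.hi = [3+9.4, 29.3+9.4, 24.5+7.7] = [12.400,38.700,32.200]
diag = √(49.6²+49.6²+38.5²) = √6402.57 = 80.016


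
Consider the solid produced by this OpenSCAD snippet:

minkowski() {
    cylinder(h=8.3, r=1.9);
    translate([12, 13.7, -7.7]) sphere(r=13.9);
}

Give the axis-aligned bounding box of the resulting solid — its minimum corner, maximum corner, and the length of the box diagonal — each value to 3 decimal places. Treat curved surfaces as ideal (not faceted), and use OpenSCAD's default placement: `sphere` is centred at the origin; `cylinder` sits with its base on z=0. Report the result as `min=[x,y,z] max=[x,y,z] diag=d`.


A = translate([12, 13.7, -7.7]) sphere(r=13.9) → bbox [-1.9,-0.2,-21.6] .. [25.9,27.6,6.2]
B = cylinder(h=8.3, r=1.9) → bbox [-1.9,-1.9,0] .. [1.9,1.9,8.3]
lo = A.lo+B.lo = [-1.9-1.9, -0.2-1.9, -21.6+0] = [-3.800,-2.100,-21.600]
hi = A.hi+B.hi = [25.9+1.9, 27.6+1.9, 6.2+8.3] = [27.800,29.500,14.500]
diag = √(31.6²+31.6²+36.1²) = √3300.33 = 57.448

min=[-3.800,-2.100,-21.600] max=[27.800,29.500,14.500] diag=57.448


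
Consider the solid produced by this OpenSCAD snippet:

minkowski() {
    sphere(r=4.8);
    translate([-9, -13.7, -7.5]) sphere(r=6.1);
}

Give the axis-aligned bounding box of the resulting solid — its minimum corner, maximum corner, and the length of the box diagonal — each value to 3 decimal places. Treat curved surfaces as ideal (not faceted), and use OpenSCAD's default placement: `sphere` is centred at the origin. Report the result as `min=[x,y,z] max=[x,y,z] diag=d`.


min=[-19.900,-24.600,-18.400] max=[1.900,-2.800,3.400] diag=37.759

A = translate([-9, -13.7, -7.5]) sphere(r=6.1) → bbox [-15.1,-19.8,-13.6] .. [-2.9,-7.6,-1.4]
B = sphere(r=4.8) → bbox [-4.8,-4.8,-4.8] .. [4.8,4.8,4.8]
lo = A.lo+B.lo = [-15.1-4.8, -19.8-4.8, -13.6-4.8] = [-19.900,-24.600,-18.400]
hi = A.hi+B.hi = [-2.9+4.8, -7.6+4.8, -1.4+4.8] = [1.900,-2.800,3.400]
diag = √(21.8²+21.8²+21.8²) = √1425.72 = 37.759


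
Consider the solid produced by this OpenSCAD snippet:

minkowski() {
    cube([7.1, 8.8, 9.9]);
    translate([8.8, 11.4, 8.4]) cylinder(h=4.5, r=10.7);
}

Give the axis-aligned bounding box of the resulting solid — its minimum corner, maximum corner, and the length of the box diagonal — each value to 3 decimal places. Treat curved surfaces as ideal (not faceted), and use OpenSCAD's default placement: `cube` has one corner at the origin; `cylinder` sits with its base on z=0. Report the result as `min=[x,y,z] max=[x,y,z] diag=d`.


min=[-1.900,0.700,8.400] max=[26.600,30.900,22.800] diag=43.951

A = translate([8.8, 11.4, 8.4]) cylinder(h=4.5, r=10.7) → bbox [-1.9,0.7,8.4] .. [19.5,22.1,12.9]
B = cube([7.1, 8.8, 9.9]) → bbox [0,0,0] .. [7.1,8.8,9.9]
lo = A.lo+B.lo = [-1.9+0, 0.7+0, 8.4+0] = [-1.900,0.700,8.400]
hi = A.hi+B.hi = [19.5+7.1, 22.1+8.8, 12.9+9.9] = [26.600,30.900,22.800]
diag = √(28.5²+30.2²+14.4²) = √1931.65 = 43.951


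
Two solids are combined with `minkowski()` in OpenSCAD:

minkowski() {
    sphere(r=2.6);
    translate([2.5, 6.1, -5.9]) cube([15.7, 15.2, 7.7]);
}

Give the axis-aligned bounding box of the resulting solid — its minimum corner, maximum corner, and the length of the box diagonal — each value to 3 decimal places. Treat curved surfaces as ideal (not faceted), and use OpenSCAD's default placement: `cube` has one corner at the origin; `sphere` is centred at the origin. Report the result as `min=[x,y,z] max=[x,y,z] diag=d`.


A = translate([2.5, 6.1, -5.9]) cube([15.7, 15.2, 7.7]) → bbox [2.5,6.1,-5.9] .. [18.2,21.3,1.8]
B = sphere(r=2.6) → bbox [-2.6,-2.6,-2.6] .. [2.6,2.6,2.6]
lo = A.lo+B.lo = [2.5-2.6, 6.1-2.6, -5.9-2.6] = [-0.100,3.500,-8.500]
hi = A.hi+B.hi = [18.2+2.6, 21.3+2.6, 1.8+2.6] = [20.800,23.900,4.400]
diag = √(20.9²+20.4²+12.9²) = √1019.38 = 31.928

min=[-0.100,3.500,-8.500] max=[20.800,23.900,4.400] diag=31.928


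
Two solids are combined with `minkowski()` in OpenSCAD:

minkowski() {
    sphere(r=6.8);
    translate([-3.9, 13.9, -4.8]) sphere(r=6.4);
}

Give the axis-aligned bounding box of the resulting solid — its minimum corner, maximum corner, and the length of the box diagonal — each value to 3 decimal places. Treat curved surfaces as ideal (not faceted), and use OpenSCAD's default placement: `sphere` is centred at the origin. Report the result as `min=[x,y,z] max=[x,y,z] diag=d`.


A = translate([-3.9, 13.9, -4.8]) sphere(r=6.4) → bbox [-10.3,7.5,-11.2] .. [2.5,20.3,1.6]
B = sphere(r=6.8) → bbox [-6.8,-6.8,-6.8] .. [6.8,6.8,6.8]
lo = A.lo+B.lo = [-10.3-6.8, 7.5-6.8, -11.2-6.8] = [-17.100,0.700,-18.000]
hi = A.hi+B.hi = [2.5+6.8, 20.3+6.8, 1.6+6.8] = [9.300,27.100,8.400]
diag = √(26.4²+26.4²+26.4²) = √2090.88 = 45.726

min=[-17.100,0.700,-18.000] max=[9.300,27.100,8.400] diag=45.726


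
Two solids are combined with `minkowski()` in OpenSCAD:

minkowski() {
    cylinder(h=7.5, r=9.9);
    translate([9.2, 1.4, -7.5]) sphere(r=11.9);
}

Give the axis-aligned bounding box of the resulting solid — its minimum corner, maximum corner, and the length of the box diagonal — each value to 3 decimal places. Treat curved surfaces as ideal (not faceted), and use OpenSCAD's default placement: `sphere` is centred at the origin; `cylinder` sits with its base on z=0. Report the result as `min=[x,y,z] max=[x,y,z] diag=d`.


min=[-12.600,-20.400,-19.400] max=[31.000,23.200,11.900] diag=69.149

A = translate([9.2, 1.4, -7.5]) sphere(r=11.9) → bbox [-2.7,-10.5,-19.4] .. [21.1,13.3,4.4]
B = cylinder(h=7.5, r=9.9) → bbox [-9.9,-9.9,0] .. [9.9,9.9,7.5]
lo = A.lo+B.lo = [-2.7-9.9, -10.5-9.9, -19.4+0] = [-12.600,-20.400,-19.400]
hi = A.hi+B.hi = [21.1+9.9, 13.3+9.9, 4.4+7.5] = [31.000,23.200,11.900]
diag = √(43.6²+43.6²+31.3²) = √4781.61 = 69.149


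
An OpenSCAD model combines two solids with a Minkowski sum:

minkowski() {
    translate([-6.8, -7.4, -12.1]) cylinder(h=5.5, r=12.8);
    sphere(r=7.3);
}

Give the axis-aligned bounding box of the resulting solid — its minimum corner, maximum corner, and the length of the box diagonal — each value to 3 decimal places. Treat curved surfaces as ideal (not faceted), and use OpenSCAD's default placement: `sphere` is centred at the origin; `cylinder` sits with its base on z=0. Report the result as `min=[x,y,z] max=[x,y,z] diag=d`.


min=[-26.900,-27.500,-19.400] max=[13.300,12.700,0.700] diag=60.300

A = translate([-6.8, -7.4, -12.1]) cylinder(h=5.5, r=12.8) → bbox [-19.6,-20.2,-12.1] .. [6,5.4,-6.6]
B = sphere(r=7.3) → bbox [-7.3,-7.3,-7.3] .. [7.3,7.3,7.3]
lo = A.lo+B.lo = [-19.6-7.3, -20.2-7.3, -12.1-7.3] = [-26.900,-27.500,-19.400]
hi = A.hi+B.hi = [6+7.3, 5.4+7.3, -6.6+7.3] = [13.300,12.700,0.700]
diag = √(40.2²+40.2²+20.1²) = √3636.09 = 60.300


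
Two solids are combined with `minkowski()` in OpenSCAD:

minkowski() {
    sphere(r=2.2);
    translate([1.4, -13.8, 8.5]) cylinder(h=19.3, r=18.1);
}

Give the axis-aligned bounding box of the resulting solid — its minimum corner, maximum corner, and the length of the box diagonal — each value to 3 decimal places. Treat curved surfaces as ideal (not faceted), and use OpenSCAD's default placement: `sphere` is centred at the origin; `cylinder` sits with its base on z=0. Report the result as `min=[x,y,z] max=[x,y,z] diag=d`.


A = translate([1.4, -13.8, 8.5]) cylinder(h=19.3, r=18.1) → bbox [-16.7,-31.9,8.5] .. [19.5,4.3,27.8]
B = sphere(r=2.2) → bbox [-2.2,-2.2,-2.2] .. [2.2,2.2,2.2]
lo = A.lo+B.lo = [-16.7-2.2, -31.9-2.2, 8.5-2.2] = [-18.900,-34.100,6.300]
hi = A.hi+B.hi = [19.5+2.2, 4.3+2.2, 27.8+2.2] = [21.700,6.500,30.000]
diag = √(40.6²+40.6²+23.7²) = √3858.41 = 62.116

min=[-18.900,-34.100,6.300] max=[21.700,6.500,30.000] diag=62.116


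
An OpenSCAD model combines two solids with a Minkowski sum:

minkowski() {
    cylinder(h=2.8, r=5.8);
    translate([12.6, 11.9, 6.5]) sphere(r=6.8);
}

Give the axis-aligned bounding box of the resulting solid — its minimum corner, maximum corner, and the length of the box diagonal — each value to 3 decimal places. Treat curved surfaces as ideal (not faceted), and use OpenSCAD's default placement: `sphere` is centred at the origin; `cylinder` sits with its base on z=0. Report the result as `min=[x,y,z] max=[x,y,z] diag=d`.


min=[0.000,-0.700,-0.300] max=[25.200,24.500,16.100] diag=39.231

A = translate([12.6, 11.9, 6.5]) sphere(r=6.8) → bbox [5.8,5.1,-0.3] .. [19.4,18.7,13.3]
B = cylinder(h=2.8, r=5.8) → bbox [-5.8,-5.8,0] .. [5.8,5.8,2.8]
lo = A.lo+B.lo = [5.8-5.8, 5.1-5.8, -0.3+0] = [0.000,-0.700,-0.300]
hi = A.hi+B.hi = [19.4+5.8, 18.7+5.8, 13.3+2.8] = [25.200,24.500,16.100]
diag = √(25.2²+25.2²+16.4²) = √1539.04 = 39.231


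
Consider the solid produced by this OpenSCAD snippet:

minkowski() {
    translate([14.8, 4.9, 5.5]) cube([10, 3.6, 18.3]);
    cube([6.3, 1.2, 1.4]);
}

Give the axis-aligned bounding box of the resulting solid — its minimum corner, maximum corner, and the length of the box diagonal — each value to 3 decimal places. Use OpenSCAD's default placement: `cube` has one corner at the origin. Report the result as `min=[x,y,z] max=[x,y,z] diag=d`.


min=[14.800,4.900,5.500] max=[31.100,9.700,25.200] diag=26.016

A = translate([14.8, 4.9, 5.5]) cube([10, 3.6, 18.3]) → bbox [14.8,4.9,5.5] .. [24.8,8.5,23.8]
B = cube([6.3, 1.2, 1.4]) → bbox [0,0,0] .. [6.3,1.2,1.4]
lo = A.lo+B.lo = [14.8+0, 4.9+0, 5.5+0] = [14.800,4.900,5.500]
hi = A.hi+B.hi = [24.8+6.3, 8.5+1.2, 23.8+1.4] = [31.100,9.700,25.200]
diag = √(16.3²+4.8²+19.7²) = √676.82 = 26.016


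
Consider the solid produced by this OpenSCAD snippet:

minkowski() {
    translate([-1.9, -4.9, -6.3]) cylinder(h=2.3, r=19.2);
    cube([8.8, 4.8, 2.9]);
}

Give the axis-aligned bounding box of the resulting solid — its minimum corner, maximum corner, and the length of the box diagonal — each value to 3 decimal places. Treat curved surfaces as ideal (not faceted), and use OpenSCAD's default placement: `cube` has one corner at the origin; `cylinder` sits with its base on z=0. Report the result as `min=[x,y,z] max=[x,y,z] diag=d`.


A = translate([-1.9, -4.9, -6.3]) cylinder(h=2.3, r=19.2) → bbox [-21.1,-24.1,-6.3] .. [17.3,14.3,-4]
B = cube([8.8, 4.8, 2.9]) → bbox [0,0,0] .. [8.8,4.8,2.9]
lo = A.lo+B.lo = [-21.1+0, -24.1+0, -6.3+0] = [-21.100,-24.100,-6.300]
hi = A.hi+B.hi = [17.3+8.8, 14.3+4.8, -4+2.9] = [26.100,19.100,-1.100]
diag = √(47.2²+43.2²+5.2²) = √4121.12 = 64.196

min=[-21.100,-24.100,-6.300] max=[26.100,19.100,-1.100] diag=64.196


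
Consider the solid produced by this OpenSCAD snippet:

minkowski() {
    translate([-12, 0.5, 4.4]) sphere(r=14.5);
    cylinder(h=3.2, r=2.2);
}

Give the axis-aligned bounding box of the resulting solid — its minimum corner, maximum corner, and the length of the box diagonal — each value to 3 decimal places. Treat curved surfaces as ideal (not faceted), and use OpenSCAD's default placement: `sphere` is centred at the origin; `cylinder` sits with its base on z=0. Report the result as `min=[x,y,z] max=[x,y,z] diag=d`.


A = translate([-12, 0.5, 4.4]) sphere(r=14.5) → bbox [-26.5,-14,-10.1] .. [2.5,15,18.9]
B = cylinder(h=3.2, r=2.2) → bbox [-2.2,-2.2,0] .. [2.2,2.2,3.2]
lo = A.lo+B.lo = [-26.5-2.2, -14-2.2, -10.1+0] = [-28.700,-16.200,-10.100]
hi = A.hi+B.hi = [2.5+2.2, 15+2.2, 18.9+3.2] = [4.700,17.200,22.100]
diag = √(33.4²+33.4²+32.2²) = √3267.96 = 57.166

min=[-28.700,-16.200,-10.100] max=[4.700,17.200,22.100] diag=57.166


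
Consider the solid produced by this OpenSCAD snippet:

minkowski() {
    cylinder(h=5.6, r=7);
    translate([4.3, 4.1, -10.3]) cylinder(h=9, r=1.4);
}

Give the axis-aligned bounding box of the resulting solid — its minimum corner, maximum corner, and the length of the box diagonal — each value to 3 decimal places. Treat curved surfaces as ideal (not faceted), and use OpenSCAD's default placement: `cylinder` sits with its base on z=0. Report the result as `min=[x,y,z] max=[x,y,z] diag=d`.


min=[-4.100,-4.300,-10.300] max=[12.700,12.500,4.300] diag=27.886

A = translate([4.3, 4.1, -10.3]) cylinder(h=9, r=1.4) → bbox [2.9,2.7,-10.3] .. [5.7,5.5,-1.3]
B = cylinder(h=5.6, r=7) → bbox [-7,-7,0] .. [7,7,5.6]
lo = A.lo+B.lo = [2.9-7, 2.7-7, -10.3+0] = [-4.100,-4.300,-10.300]
hi = A.hi+B.hi = [5.7+7, 5.5+7, -1.3+5.6] = [12.700,12.500,4.300]
diag = √(16.8²+16.8²+14.6²) = √777.64 = 27.886


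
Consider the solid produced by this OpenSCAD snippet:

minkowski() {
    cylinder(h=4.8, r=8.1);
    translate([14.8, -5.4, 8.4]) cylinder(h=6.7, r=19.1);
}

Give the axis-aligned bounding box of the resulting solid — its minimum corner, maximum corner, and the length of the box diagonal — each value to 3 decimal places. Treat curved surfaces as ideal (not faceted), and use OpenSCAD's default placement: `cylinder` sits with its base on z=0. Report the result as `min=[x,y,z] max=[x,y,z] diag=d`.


A = translate([14.8, -5.4, 8.4]) cylinder(h=6.7, r=19.1) → bbox [-4.3,-24.5,8.4] .. [33.9,13.7,15.1]
B = cylinder(h=4.8, r=8.1) → bbox [-8.1,-8.1,0] .. [8.1,8.1,4.8]
lo = A.lo+B.lo = [-4.3-8.1, -24.5-8.1, 8.4+0] = [-12.400,-32.600,8.400]
hi = A.hi+B.hi = [33.9+8.1, 13.7+8.1, 15.1+4.8] = [42.000,21.800,19.900]
diag = √(54.4²+54.4²+11.5²) = √6050.97 = 77.788

min=[-12.400,-32.600,8.400] max=[42.000,21.800,19.900] diag=77.788


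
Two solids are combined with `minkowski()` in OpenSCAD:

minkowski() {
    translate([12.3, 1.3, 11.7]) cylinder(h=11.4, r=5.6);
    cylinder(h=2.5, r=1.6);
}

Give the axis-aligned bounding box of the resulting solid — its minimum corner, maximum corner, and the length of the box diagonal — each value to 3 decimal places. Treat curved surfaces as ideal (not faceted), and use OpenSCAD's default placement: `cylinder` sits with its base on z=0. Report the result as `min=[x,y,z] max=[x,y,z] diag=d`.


min=[5.100,-5.900,11.700] max=[19.500,8.500,25.600] diag=24.656

A = translate([12.3, 1.3, 11.7]) cylinder(h=11.4, r=5.6) → bbox [6.7,-4.3,11.7] .. [17.9,6.9,23.1]
B = cylinder(h=2.5, r=1.6) → bbox [-1.6,-1.6,0] .. [1.6,1.6,2.5]
lo = A.lo+B.lo = [6.7-1.6, -4.3-1.6, 11.7+0] = [5.100,-5.900,11.700]
hi = A.hi+B.hi = [17.9+1.6, 6.9+1.6, 23.1+2.5] = [19.500,8.500,25.600]
diag = √(14.4²+14.4²+13.9²) = √607.93 = 24.656


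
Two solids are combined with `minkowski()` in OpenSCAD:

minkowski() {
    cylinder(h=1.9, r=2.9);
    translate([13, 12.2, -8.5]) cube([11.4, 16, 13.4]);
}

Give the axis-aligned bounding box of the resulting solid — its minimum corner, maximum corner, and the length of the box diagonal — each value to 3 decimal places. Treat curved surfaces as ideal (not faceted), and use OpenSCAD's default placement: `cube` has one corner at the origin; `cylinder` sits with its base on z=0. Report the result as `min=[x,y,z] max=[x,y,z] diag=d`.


min=[10.100,9.300,-8.500] max=[27.300,31.100,6.800] diag=31.704

A = translate([13, 12.2, -8.5]) cube([11.4, 16, 13.4]) → bbox [13,12.2,-8.5] .. [24.4,28.2,4.9]
B = cylinder(h=1.9, r=2.9) → bbox [-2.9,-2.9,0] .. [2.9,2.9,1.9]
lo = A.lo+B.lo = [13-2.9, 12.2-2.9, -8.5+0] = [10.100,9.300,-8.500]
hi = A.hi+B.hi = [24.4+2.9, 28.2+2.9, 4.9+1.9] = [27.300,31.100,6.800]
diag = √(17.2²+21.8²+15.3²) = √1005.17 = 31.704


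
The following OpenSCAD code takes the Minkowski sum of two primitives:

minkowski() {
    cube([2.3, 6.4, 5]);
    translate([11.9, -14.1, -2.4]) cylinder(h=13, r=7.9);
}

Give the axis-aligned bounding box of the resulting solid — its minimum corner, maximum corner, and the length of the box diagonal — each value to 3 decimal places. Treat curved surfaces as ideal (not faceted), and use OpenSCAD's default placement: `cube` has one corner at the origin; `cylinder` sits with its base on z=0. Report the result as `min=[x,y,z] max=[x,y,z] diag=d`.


A = translate([11.9, -14.1, -2.4]) cylinder(h=13, r=7.9) → bbox [4,-22,-2.4] .. [19.8,-6.2,10.6]
B = cube([2.3, 6.4, 5]) → bbox [0,0,0] .. [2.3,6.4,5]
lo = A.lo+B.lo = [4+0, -22+0, -2.4+0] = [4.000,-22.000,-2.400]
hi = A.hi+B.hi = [19.8+2.3, -6.2+6.4, 10.6+5] = [22.100,0.200,15.600]
diag = √(18.1²+22.2²+18²) = √1144.45 = 33.830

min=[4.000,-22.000,-2.400] max=[22.100,0.200,15.600] diag=33.830


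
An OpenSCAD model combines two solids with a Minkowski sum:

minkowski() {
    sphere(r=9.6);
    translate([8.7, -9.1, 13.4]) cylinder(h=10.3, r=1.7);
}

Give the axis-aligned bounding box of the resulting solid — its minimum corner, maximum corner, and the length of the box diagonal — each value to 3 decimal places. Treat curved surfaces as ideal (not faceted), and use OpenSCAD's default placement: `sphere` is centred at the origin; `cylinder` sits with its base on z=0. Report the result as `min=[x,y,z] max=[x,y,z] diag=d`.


min=[-2.600,-20.400,3.800] max=[20.000,2.200,33.300] diag=43.494

A = translate([8.7, -9.1, 13.4]) cylinder(h=10.3, r=1.7) → bbox [7,-10.8,13.4] .. [10.4,-7.4,23.7]
B = sphere(r=9.6) → bbox [-9.6,-9.6,-9.6] .. [9.6,9.6,9.6]
lo = A.lo+B.lo = [7-9.6, -10.8-9.6, 13.4-9.6] = [-2.600,-20.400,3.800]
hi = A.hi+B.hi = [10.4+9.6, -7.4+9.6, 23.7+9.6] = [20.000,2.200,33.300]
diag = √(22.6²+22.6²+29.5²) = √1891.77 = 43.494


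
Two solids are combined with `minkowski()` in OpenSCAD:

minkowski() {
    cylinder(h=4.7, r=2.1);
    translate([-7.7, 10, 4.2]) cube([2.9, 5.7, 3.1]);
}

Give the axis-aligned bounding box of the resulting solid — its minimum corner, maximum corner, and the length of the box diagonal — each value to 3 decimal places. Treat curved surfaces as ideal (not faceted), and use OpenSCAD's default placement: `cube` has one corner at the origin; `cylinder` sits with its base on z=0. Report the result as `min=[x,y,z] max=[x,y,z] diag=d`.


min=[-9.800,7.900,4.200] max=[-2.700,17.800,12.000] diag=14.466

A = translate([-7.7, 10, 4.2]) cube([2.9, 5.7, 3.1]) → bbox [-7.7,10,4.2] .. [-4.8,15.7,7.3]
B = cylinder(h=4.7, r=2.1) → bbox [-2.1,-2.1,0] .. [2.1,2.1,4.7]
lo = A.lo+B.lo = [-7.7-2.1, 10-2.1, 4.2+0] = [-9.800,7.900,4.200]
hi = A.hi+B.hi = [-4.8+2.1, 15.7+2.1, 7.3+4.7] = [-2.700,17.800,12.000]
diag = √(7.1²+9.9²+7.8²) = √209.26 = 14.466


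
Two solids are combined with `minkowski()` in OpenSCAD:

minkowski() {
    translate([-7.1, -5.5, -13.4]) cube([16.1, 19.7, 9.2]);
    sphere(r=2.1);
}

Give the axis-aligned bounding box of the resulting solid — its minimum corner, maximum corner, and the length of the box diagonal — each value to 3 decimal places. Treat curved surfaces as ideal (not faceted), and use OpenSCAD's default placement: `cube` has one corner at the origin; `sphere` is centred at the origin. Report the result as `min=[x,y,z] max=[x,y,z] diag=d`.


min=[-9.200,-7.600,-15.500] max=[11.100,16.300,-2.100] diag=34.101

A = translate([-7.1, -5.5, -13.4]) cube([16.1, 19.7, 9.2]) → bbox [-7.1,-5.5,-13.4] .. [9,14.2,-4.2]
B = sphere(r=2.1) → bbox [-2.1,-2.1,-2.1] .. [2.1,2.1,2.1]
lo = A.lo+B.lo = [-7.1-2.1, -5.5-2.1, -13.4-2.1] = [-9.200,-7.600,-15.500]
hi = A.hi+B.hi = [9+2.1, 14.2+2.1, -4.2+2.1] = [11.100,16.300,-2.100]
diag = √(20.3²+23.9²+13.4²) = √1162.86 = 34.101


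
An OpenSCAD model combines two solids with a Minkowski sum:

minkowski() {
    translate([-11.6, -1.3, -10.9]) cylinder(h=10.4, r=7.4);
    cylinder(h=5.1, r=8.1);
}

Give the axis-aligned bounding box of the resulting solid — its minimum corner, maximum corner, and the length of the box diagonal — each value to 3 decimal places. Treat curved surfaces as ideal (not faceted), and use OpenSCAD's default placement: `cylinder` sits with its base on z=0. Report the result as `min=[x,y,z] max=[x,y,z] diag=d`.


min=[-27.100,-16.800,-10.900] max=[3.900,14.200,4.600] diag=46.500

A = translate([-11.6, -1.3, -10.9]) cylinder(h=10.4, r=7.4) → bbox [-19,-8.7,-10.9] .. [-4.2,6.1,-0.5]
B = cylinder(h=5.1, r=8.1) → bbox [-8.1,-8.1,0] .. [8.1,8.1,5.1]
lo = A.lo+B.lo = [-19-8.1, -8.7-8.1, -10.9+0] = [-27.100,-16.800,-10.900]
hi = A.hi+B.hi = [-4.2+8.1, 6.1+8.1, -0.5+5.1] = [3.900,14.200,4.600]
diag = √(31²+31²+15.5²) = √2162.25 = 46.500


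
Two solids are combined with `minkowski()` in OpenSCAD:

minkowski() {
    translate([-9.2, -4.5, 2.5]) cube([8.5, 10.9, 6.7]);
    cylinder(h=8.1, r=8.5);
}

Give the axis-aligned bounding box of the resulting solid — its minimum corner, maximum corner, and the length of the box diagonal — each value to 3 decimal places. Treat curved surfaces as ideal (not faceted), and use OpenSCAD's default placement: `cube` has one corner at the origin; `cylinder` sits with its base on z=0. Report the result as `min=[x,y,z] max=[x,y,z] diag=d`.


min=[-17.700,-13.000,2.500] max=[7.800,14.900,17.300] diag=40.592

A = translate([-9.2, -4.5, 2.5]) cube([8.5, 10.9, 6.7]) → bbox [-9.2,-4.5,2.5] .. [-0.7,6.4,9.2]
B = cylinder(h=8.1, r=8.5) → bbox [-8.5,-8.5,0] .. [8.5,8.5,8.1]
lo = A.lo+B.lo = [-9.2-8.5, -4.5-8.5, 2.5+0] = [-17.700,-13.000,2.500]
hi = A.hi+B.hi = [-0.7+8.5, 6.4+8.5, 9.2+8.1] = [7.800,14.900,17.300]
diag = √(25.5²+27.9²+14.8²) = √1647.7 = 40.592


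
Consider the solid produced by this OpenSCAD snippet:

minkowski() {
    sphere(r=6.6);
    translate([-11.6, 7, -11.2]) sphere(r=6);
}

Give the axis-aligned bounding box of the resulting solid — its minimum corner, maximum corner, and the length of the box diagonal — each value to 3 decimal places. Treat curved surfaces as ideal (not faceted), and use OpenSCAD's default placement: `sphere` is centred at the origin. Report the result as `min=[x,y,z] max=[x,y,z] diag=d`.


A = translate([-11.6, 7, -11.2]) sphere(r=6) → bbox [-17.6,1,-17.2] .. [-5.6,13,-5.2]
B = sphere(r=6.6) → bbox [-6.6,-6.6,-6.6] .. [6.6,6.6,6.6]
lo = A.lo+B.lo = [-17.6-6.6, 1-6.6, -17.2-6.6] = [-24.200,-5.600,-23.800]
hi = A.hi+B.hi = [-5.6+6.6, 13+6.6, -5.2+6.6] = [1.000,19.600,1.400]
diag = √(25.2²+25.2²+25.2²) = √1905.12 = 43.648

min=[-24.200,-5.600,-23.800] max=[1.000,19.600,1.400] diag=43.648


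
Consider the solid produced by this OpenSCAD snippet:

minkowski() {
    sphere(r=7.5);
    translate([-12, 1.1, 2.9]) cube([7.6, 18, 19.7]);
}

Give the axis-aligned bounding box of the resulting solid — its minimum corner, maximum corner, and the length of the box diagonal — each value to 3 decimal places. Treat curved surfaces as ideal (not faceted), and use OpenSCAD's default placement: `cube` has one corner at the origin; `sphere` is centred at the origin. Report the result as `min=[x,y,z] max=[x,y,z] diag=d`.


min=[-19.500,-6.400,-4.600] max=[3.100,26.600,30.100] diag=52.951

A = translate([-12, 1.1, 2.9]) cube([7.6, 18, 19.7]) → bbox [-12,1.1,2.9] .. [-4.4,19.1,22.6]
B = sphere(r=7.5) → bbox [-7.5,-7.5,-7.5] .. [7.5,7.5,7.5]
lo = A.lo+B.lo = [-12-7.5, 1.1-7.5, 2.9-7.5] = [-19.500,-6.400,-4.600]
hi = A.hi+B.hi = [-4.4+7.5, 19.1+7.5, 22.6+7.5] = [3.100,26.600,30.100]
diag = √(22.6²+33²+34.7²) = √2803.85 = 52.951


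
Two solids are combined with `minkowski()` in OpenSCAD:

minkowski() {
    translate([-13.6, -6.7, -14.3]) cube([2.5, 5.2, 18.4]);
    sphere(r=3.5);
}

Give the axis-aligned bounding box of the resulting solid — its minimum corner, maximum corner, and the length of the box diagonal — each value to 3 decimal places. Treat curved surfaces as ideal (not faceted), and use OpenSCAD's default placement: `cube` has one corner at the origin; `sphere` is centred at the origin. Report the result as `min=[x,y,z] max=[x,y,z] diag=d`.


min=[-17.100,-10.200,-17.800] max=[-7.600,2.000,7.600] diag=29.736

A = translate([-13.6, -6.7, -14.3]) cube([2.5, 5.2, 18.4]) → bbox [-13.6,-6.7,-14.3] .. [-11.1,-1.5,4.1]
B = sphere(r=3.5) → bbox [-3.5,-3.5,-3.5] .. [3.5,3.5,3.5]
lo = A.lo+B.lo = [-13.6-3.5, -6.7-3.5, -14.3-3.5] = [-17.100,-10.200,-17.800]
hi = A.hi+B.hi = [-11.1+3.5, -1.5+3.5, 4.1+3.5] = [-7.600,2.000,7.600]
diag = √(9.5²+12.2²+25.4²) = √884.25 = 29.736


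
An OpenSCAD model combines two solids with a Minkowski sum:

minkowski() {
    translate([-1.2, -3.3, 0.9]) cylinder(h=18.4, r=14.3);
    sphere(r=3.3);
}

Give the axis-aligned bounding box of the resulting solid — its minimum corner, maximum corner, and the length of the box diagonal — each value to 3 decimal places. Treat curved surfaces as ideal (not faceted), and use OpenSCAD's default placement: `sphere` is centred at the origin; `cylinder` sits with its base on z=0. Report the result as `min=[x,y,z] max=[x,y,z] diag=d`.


A = translate([-1.2, -3.3, 0.9]) cylinder(h=18.4, r=14.3) → bbox [-15.5,-17.6,0.9] .. [13.1,11,19.3]
B = sphere(r=3.3) → bbox [-3.3,-3.3,-3.3] .. [3.3,3.3,3.3]
lo = A.lo+B.lo = [-15.5-3.3, -17.6-3.3, 0.9-3.3] = [-18.800,-20.900,-2.400]
hi = A.hi+B.hi = [13.1+3.3, 11+3.3, 19.3+3.3] = [16.400,14.300,22.600]
diag = √(35.2²+35.2²+25²) = √3103.08 = 55.705

min=[-18.800,-20.900,-2.400] max=[16.400,14.300,22.600] diag=55.705


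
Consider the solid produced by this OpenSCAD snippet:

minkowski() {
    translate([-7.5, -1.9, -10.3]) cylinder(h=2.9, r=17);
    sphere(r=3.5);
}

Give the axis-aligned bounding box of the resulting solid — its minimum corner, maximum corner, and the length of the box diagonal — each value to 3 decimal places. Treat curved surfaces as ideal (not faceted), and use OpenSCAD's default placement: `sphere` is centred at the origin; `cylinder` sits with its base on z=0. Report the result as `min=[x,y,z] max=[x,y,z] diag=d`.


min=[-28.000,-22.400,-13.800] max=[13.000,18.600,-3.900] diag=58.822

A = translate([-7.5, -1.9, -10.3]) cylinder(h=2.9, r=17) → bbox [-24.5,-18.9,-10.3] .. [9.5,15.1,-7.4]
B = sphere(r=3.5) → bbox [-3.5,-3.5,-3.5] .. [3.5,3.5,3.5]
lo = A.lo+B.lo = [-24.5-3.5, -18.9-3.5, -10.3-3.5] = [-28.000,-22.400,-13.800]
hi = A.hi+B.hi = [9.5+3.5, 15.1+3.5, -7.4+3.5] = [13.000,18.600,-3.900]
diag = √(41²+41²+9.9²) = √3460.01 = 58.822
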